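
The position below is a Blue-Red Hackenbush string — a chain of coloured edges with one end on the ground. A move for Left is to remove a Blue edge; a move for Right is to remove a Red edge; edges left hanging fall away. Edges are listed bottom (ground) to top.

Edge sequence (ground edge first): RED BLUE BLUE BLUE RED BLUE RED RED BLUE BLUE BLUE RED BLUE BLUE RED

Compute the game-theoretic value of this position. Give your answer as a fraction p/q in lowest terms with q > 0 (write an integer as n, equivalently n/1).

-2835/16384

g(R) = {  | 0 } ⇒ -1
g(RB) = { -1 | 0 } ⇒ -1/2
g(RBB) = { -1,-1/2 | 0 } ⇒ -1/4
g(RBBB) = { -1,-1/2,-1/4 | 0 } ⇒ -1/8
g(RBBBR) = { -1,-1/2,-1/4 | -1/8,0 } ⇒ -3/16
g(RBBBRB) = { -1,-1/2,-1/4,-3/16 | -1/8,0 } ⇒ -5/32
g(RBBBRBR) = { -1,-1/2,-1/4,-3/16 | -5/32,-1/8,0 } ⇒ -11/64
g(RBBBRBRR) = { -1,-1/2,-1/4,-3/16 | -11/64,-5/32,-1/8,0 } ⇒ -23/128
g(RBBBRBRRB) = { -1,-1/2,-1/4,-3/16,-23/128 | -11/64,-5/32,-1/8,0 } ⇒ -45/256
g(RBBBRBRRBB) = { -1,-1/2,-1/4,-3/16,-23/128,-45/256 | -11/64,-5/32,-1/8,0 } ⇒ -89/512
g(RBBBRBRRBBB) = { -1,-1/2,-1/4,-3/16,-23/128,-45/256,-89/512 | -11/64,-5/32,-1/8,0 } ⇒ -177/1024
g(RBBBRBRRBBBR) = { -1,-1/2,-1/4,-3/16,-23/128,-45/256,-89/512 | -177/1024,-11/64,-5/32,-1/8,0 } ⇒ -355/2048
g(RBBBRBRRBBBRB) = { -1,-1/2,-1/4,-3/16,-23/128,-45/256,-89/512,-355/2048 | -177/1024,-11/64,-5/32,-1/8,0 } ⇒ -709/4096
g(RBBBRBRRBBBRBB) = { -1,-1/2,-1/4,-3/16,-23/128,-45/256,-89/512,-355/2048,-709/4096 | -177/1024,-11/64,-5/32,-1/8,0 } ⇒ -1417/8192
g(RBBBRBRRBBBRBBR) = { -1,-1/2,-1/4,-3/16,-23/128,-45/256,-89/512,-355/2048,-709/4096 | -1417/8192,-177/1024,-11/64,-5/32,-1/8,0 } ⇒ -2835/16384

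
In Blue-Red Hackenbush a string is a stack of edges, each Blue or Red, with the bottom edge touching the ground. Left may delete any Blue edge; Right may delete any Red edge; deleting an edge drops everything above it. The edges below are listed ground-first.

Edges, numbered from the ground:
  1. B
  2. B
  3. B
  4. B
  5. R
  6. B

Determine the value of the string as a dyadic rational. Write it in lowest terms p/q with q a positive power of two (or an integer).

step 1: add B to get B; options L={ 0 } R={ ∅ } so 1
step 2: add B to get BB; options L={ 0,1 } R={ ∅ } so 2
step 3: add B to get BBB; options L={ 0,1,2 } R={ ∅ } so 3
step 4: add B to get BBBB; options L={ 0,1,2,3 } R={ ∅ } so 4
step 5: add R to get BBBBR; options L={ 0,1,2,3 } R={ 4 } so 7/2
step 6: add B to get BBBBRB; options L={ 0,1,2,3,7/2 } R={ 4 } so 15/4

15/4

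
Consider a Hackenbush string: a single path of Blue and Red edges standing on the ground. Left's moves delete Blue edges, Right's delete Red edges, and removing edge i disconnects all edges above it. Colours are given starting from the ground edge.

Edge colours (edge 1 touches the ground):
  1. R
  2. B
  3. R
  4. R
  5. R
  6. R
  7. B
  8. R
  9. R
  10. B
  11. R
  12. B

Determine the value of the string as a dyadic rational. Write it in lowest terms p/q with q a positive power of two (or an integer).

-1973/2048

val_1 [R]  L=[·]  R=[0]  → -1
val_2 [RB]  L=[-1]  R=[0]  → -1/2
val_3 [RBR]  L=[-1]  R=[-1/2,0]  → -3/4
val_4 [RBRR]  L=[-1]  R=[-3/4,-1/2,0]  → -7/8
val_5 [RBRRR]  L=[-1]  R=[-7/8,-3/4,-1/2,0]  → -15/16
val_6 [RBRRRR]  L=[-1]  R=[-15/16,-7/8,-3/4,-1/2,0]  → -31/32
val_7 [RBRRRRB]  L=[-1,-31/32]  R=[-15/16,-7/8,-3/4,-1/2,0]  → -61/64
val_8 [RBRRRRBR]  L=[-1,-31/32]  R=[-61/64,-15/16,-7/8,-3/4,-1/2,0]  → -123/128
val_9 [RBRRRRBRR]  L=[-1,-31/32]  R=[-123/128,-61/64,-15/16,-7/8,-3/4,-1/2,0]  → -247/256
val_10 [RBRRRRBRRB]  L=[-1,-31/32,-247/256]  R=[-123/128,-61/64,-15/16,-7/8,-3/4,-1/2,0]  → -493/512
val_11 [RBRRRRBRRBR]  L=[-1,-31/32,-247/256]  R=[-493/512,-123/128,-61/64,-15/16,-7/8,-3/4,-1/2,0]  → -987/1024
val_12 [RBRRRRBRRBRB]  L=[-1,-31/32,-247/256,-987/1024]  R=[-493/512,-123/128,-61/64,-15/16,-7/8,-3/4,-1/2,0]  → -1973/2048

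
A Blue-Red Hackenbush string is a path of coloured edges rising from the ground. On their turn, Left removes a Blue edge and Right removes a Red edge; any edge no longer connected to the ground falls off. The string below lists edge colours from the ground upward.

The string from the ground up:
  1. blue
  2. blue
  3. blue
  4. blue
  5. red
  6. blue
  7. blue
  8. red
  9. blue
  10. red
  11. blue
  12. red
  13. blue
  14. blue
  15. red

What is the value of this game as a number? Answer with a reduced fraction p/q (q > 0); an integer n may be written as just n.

7853/2048

g_1 [b]  L=[0]  R=[·]  — 1
g_2 [bb]  L=[0 1]  R=[·]  — 2
g_3 [bbb]  L=[0 1 2]  R=[·]  — 3
g_4 [bbbb]  L=[0 1 2 3]  R=[·]  — 4
g_5 [bbbbr]  L=[0 1 2 3]  R=[4]  — 7/2
g_6 [bbbbrb]  L=[0 1 2 3 7/2]  R=[4]  — 15/4
g_7 [bbbbrbb]  L=[0 1 2 3 7/2 15/4]  R=[4]  — 31/8
g_8 [bbbbrbbr]  L=[0 1 2 3 7/2 15/4]  R=[31/8 4]  — 61/16
g_9 [bbbbrbbrb]  L=[0 1 2 3 7/2 15/4 61/16]  R=[31/8 4]  — 123/32
g_10 [bbbbrbbrbr]  L=[0 1 2 3 7/2 15/4 61/16]  R=[123/32 31/8 4]  — 245/64
g_11 [bbbbrbbrbrb]  L=[0 1 2 3 7/2 15/4 61/16 245/64]  R=[123/32 31/8 4]  — 491/128
g_12 [bbbbrbbrbrbr]  L=[0 1 2 3 7/2 15/4 61/16 245/64]  R=[491/128 123/32 31/8 4]  — 981/256
g_13 [bbbbrbbrbrbrb]  L=[0 1 2 3 7/2 15/4 61/16 245/64 981/256]  R=[491/128 123/32 31/8 4]  — 1963/512
g_14 [bbbbrbbrbrbrbb]  L=[0 1 2 3 7/2 15/4 61/16 245/64 981/256 1963/512]  R=[491/128 123/32 31/8 4]  — 3927/1024
g_15 [bbbbrbbrbrbrbbr]  L=[0 1 2 3 7/2 15/4 61/16 245/64 981/256 1963/512]  R=[3927/1024 491/128 123/32 31/8 4]  — 7853/2048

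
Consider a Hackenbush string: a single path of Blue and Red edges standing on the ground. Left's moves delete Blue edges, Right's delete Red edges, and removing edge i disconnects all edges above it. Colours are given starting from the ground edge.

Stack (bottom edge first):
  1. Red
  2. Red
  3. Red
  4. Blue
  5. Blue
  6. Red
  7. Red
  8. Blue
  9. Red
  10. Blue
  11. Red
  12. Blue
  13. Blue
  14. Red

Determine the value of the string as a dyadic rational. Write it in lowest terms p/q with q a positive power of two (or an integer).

-4947/2048

1 of 14 · R · max L −∞ · min R 0 ⇒ -1
2 of 14 · RR · max L −∞ · min R -1 ⇒ -2
3 of 14 · RRR · max L −∞ · min R -2 ⇒ -3
4 of 14 · RRRB · max L -3 · min R -2 ⇒ -5/2
5 of 14 · RRRBB · max L -5/2 · min R -2 ⇒ -9/4
6 of 14 · RRRBBR · max L -5/2 · min R -9/4 ⇒ -19/8
7 of 14 · RRRBBRR · max L -5/2 · min R -19/8 ⇒ -39/16
8 of 14 · RRRBBRRB · max L -39/16 · min R -19/8 ⇒ -77/32
9 of 14 · RRRBBRRBR · max L -39/16 · min R -77/32 ⇒ -155/64
10 of 14 · RRRBBRRBRB · max L -155/64 · min R -77/32 ⇒ -309/128
11 of 14 · RRRBBRRBRBR · max L -155/64 · min R -309/128 ⇒ -619/256
12 of 14 · RRRBBRRBRBRB · max L -619/256 · min R -309/128 ⇒ -1237/512
13 of 14 · RRRBBRRBRBRBB · max L -1237/512 · min R -309/128 ⇒ -2473/1024
14 of 14 · RRRBBRRBRBRBBR · max L -1237/512 · min R -2473/1024 ⇒ -4947/2048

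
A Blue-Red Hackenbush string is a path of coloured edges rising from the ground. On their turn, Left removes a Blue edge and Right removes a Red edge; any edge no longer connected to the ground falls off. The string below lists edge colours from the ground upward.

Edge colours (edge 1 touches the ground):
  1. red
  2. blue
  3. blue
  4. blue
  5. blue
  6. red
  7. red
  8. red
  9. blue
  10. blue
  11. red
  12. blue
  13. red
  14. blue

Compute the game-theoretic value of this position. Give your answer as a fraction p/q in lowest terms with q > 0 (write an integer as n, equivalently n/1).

G(r) = { · | 0 } → -1
G(rb) = { -1 | 0 } → -1/2
G(rbb) = { -1,-1/2 | 0 } → -1/4
G(rbbb) = { -1,-1/2,-1/4 | 0 } → -1/8
G(rbbbb) = { -1,-1/2,-1/4,-1/8 | 0 } → -1/16
G(rbbbbr) = { -1,-1/2,-1/4,-1/8 | -1/16,0 } → -3/32
G(rbbbbrr) = { -1,-1/2,-1/4,-1/8 | -3/32,-1/16,0 } → -7/64
G(rbbbbrrr) = { -1,-1/2,-1/4,-1/8 | -7/64,-3/32,-1/16,0 } → -15/128
G(rbbbbrrrb) = { -1,-1/2,-1/4,-1/8,-15/128 | -7/64,-3/32,-1/16,0 } → -29/256
G(rbbbbrrrbb) = { -1,-1/2,-1/4,-1/8,-15/128,-29/256 | -7/64,-3/32,-1/16,0 } → -57/512
G(rbbbbrrrbbr) = { -1,-1/2,-1/4,-1/8,-15/128,-29/256 | -57/512,-7/64,-3/32,-1/16,0 } → -115/1024
G(rbbbbrrrbbrb) = { -1,-1/2,-1/4,-1/8,-15/128,-29/256,-115/1024 | -57/512,-7/64,-3/32,-1/16,0 } → -229/2048
G(rbbbbrrrbbrbr) = { -1,-1/2,-1/4,-1/8,-15/128,-29/256,-115/1024 | -229/2048,-57/512,-7/64,-3/32,-1/16,0 } → -459/4096
G(rbbbbrrrbbrbrb) = { -1,-1/2,-1/4,-1/8,-15/128,-29/256,-115/1024,-459/4096 | -229/2048,-57/512,-7/64,-3/32,-1/16,0 } → -917/8192

-917/8192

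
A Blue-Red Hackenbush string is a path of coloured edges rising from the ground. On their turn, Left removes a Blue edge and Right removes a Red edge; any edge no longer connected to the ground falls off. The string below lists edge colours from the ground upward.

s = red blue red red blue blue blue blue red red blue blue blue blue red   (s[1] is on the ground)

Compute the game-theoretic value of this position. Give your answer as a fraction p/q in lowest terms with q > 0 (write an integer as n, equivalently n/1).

Recurse on prefixes of the 15-edge string red blue red red blue blue blue blue red red blue blue blue blue red:
edge 1 of 15 (red): { (no moves) | 0 } ⇒ -1
edge 2 of 15 (blue): { -1 | 0 } ⇒ -1/2
edge 3 of 15 (red): { -1 | -1/2,0 } ⇒ -3/4
edge 4 of 15 (red): { -1 | -3/4,-1/2,0 } ⇒ -7/8
edge 5 of 15 (blue): { -1,-7/8 | -3/4,-1/2,0 } ⇒ -13/16
edge 6 of 15 (blue): { -1,-7/8,-13/16 | -3/4,-1/2,0 } ⇒ -25/32
edge 7 of 15 (blue): { -1,-7/8,-13/16,-25/32 | -3/4,-1/2,0 } ⇒ -49/64
edge 8 of 15 (blue): { -1,-7/8,-13/16,-25/32,-49/64 | -3/4,-1/2,0 } ⇒ -97/128
edge 9 of 15 (red): { -1,-7/8,-13/16,-25/32,-49/64 | -97/128,-3/4,-1/2,0 } ⇒ -195/256
edge 10 of 15 (red): { -1,-7/8,-13/16,-25/32,-49/64 | -195/256,-97/128,-3/4,-1/2,0 } ⇒ -391/512
edge 11 of 15 (blue): { -1,-7/8,-13/16,-25/32,-49/64,-391/512 | -195/256,-97/128,-3/4,-1/2,0 } ⇒ -781/1024
edge 12 of 15 (blue): { -1,-7/8,-13/16,-25/32,-49/64,-391/512,-781/1024 | -195/256,-97/128,-3/4,-1/2,0 } ⇒ -1561/2048
edge 13 of 15 (blue): { -1,-7/8,-13/16,-25/32,-49/64,-391/512,-781/1024,-1561/2048 | -195/256,-97/128,-3/4,-1/2,0 } ⇒ -3121/4096
edge 14 of 15 (blue): { -1,-7/8,-13/16,-25/32,-49/64,-391/512,-781/1024,-1561/2048,-3121/4096 | -195/256,-97/128,-3/4,-1/2,0 } ⇒ -6241/8192
edge 15 of 15 (red): { -1,-7/8,-13/16,-25/32,-49/64,-391/512,-781/1024,-1561/2048,-3121/4096 | -6241/8192,-195/256,-97/128,-3/4,-1/2,0 } ⇒ -12483/16384

-12483/16384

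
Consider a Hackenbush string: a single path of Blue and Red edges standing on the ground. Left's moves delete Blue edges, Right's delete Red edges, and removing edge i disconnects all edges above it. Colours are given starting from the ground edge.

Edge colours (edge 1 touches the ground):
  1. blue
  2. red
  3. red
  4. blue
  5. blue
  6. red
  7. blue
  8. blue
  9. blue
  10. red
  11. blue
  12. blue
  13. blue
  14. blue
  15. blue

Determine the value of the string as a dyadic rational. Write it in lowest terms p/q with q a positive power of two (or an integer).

b: Left { 0 }, Right { ∅ } gives simplest 1
br: Left { 0 }, Right { 1 } gives simplest 1/2
brr: Left { 0 }, Right { 1/2, 1 } gives simplest 1/4
brrb: Left { 0, 1/4 }, Right { 1/2, 1 } gives simplest 3/8
brrbb: Left { 0, 1/4, 3/8 }, Right { 1/2, 1 } gives simplest 7/16
brrbbr: Left { 0, 1/4, 3/8 }, Right { 7/16, 1/2, 1 } gives simplest 13/32
brrbbrb: Left { 0, 1/4, 3/8, 13/32 }, Right { 7/16, 1/2, 1 } gives simplest 27/64
brrbbrbb: Left { 0, 1/4, 3/8, 13/32, 27/64 }, Right { 7/16, 1/2, 1 } gives simplest 55/128
brrbbrbbb: Left { 0, 1/4, 3/8, 13/32, 27/64, 55/128 }, Right { 7/16, 1/2, 1 } gives simplest 111/256
brrbbrbbbr: Left { 0, 1/4, 3/8, 13/32, 27/64, 55/128 }, Right { 111/256, 7/16, 1/2, 1 } gives simplest 221/512
brrbbrbbbrb: Left { 0, 1/4, 3/8, 13/32, 27/64, 55/128, 221/512 }, Right { 111/256, 7/16, 1/2, 1 } gives simplest 443/1024
brrbbrbbbrbb: Left { 0, 1/4, 3/8, 13/32, 27/64, 55/128, 221/512, 443/1024 }, Right { 111/256, 7/16, 1/2, 1 } gives simplest 887/2048
brrbbrbbbrbbb: Left { 0, 1/4, 3/8, 13/32, 27/64, 55/128, 221/512, 443/1024, 887/2048 }, Right { 111/256, 7/16, 1/2, 1 } gives simplest 1775/4096
brrbbrbbbrbbbb: Left { 0, 1/4, 3/8, 13/32, 27/64, 55/128, 221/512, 443/1024, 887/2048, 1775/4096 }, Right { 111/256, 7/16, 1/2, 1 } gives simplest 3551/8192
brrbbrbbbrbbbbb: Left { 0, 1/4, 3/8, 13/32, 27/64, 55/128, 221/512, 443/1024, 887/2048, 1775/4096, 3551/8192 }, Right { 111/256, 7/16, 1/2, 1 } gives simplest 7103/16384

7103/16384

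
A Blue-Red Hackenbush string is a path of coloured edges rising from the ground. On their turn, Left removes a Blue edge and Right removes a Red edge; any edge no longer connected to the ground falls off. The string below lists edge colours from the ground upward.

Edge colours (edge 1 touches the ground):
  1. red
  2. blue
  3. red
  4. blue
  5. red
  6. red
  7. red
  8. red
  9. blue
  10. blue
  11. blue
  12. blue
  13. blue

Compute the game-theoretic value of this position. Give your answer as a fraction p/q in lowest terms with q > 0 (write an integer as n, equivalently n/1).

-3009/4096

Build val(s[:k]) for k = 1..13, string s = red blue red blue red red red red blue blue blue blue blue.
edge 1 of 13 (red): { none | 0 } -> -1
edge 2 of 13 (blue): { -1 | 0 } -> -1/2
edge 3 of 13 (red): { -1 | -1/2; 0 } -> -3/4
edge 4 of 13 (blue): { -1; -3/4 | -1/2; 0 } -> -5/8
edge 5 of 13 (red): { -1; -3/4 | -5/8; -1/2; 0 } -> -11/16
edge 6 of 13 (red): { -1; -3/4 | -11/16; -5/8; -1/2; 0 } -> -23/32
edge 7 of 13 (red): { -1; -3/4 | -23/32; -11/16; -5/8; -1/2; 0 } -> -47/64
edge 8 of 13 (red): { -1; -3/4 | -47/64; -23/32; -11/16; -5/8; -1/2; 0 } -> -95/128
edge 9 of 13 (blue): { -1; -3/4; -95/128 | -47/64; -23/32; -11/16; -5/8; -1/2; 0 } -> -189/256
edge 10 of 13 (blue): { -1; -3/4; -95/128; -189/256 | -47/64; -23/32; -11/16; -5/8; -1/2; 0 } -> -377/512
edge 11 of 13 (blue): { -1; -3/4; -95/128; -189/256; -377/512 | -47/64; -23/32; -11/16; -5/8; -1/2; 0 } -> -753/1024
edge 12 of 13 (blue): { -1; -3/4; -95/128; -189/256; -377/512; -753/1024 | -47/64; -23/32; -11/16; -5/8; -1/2; 0 } -> -1505/2048
edge 13 of 13 (blue): { -1; -3/4; -95/128; -189/256; -377/512; -753/1024; -1505/2048 | -47/64; -23/32; -11/16; -5/8; -1/2; 0 } -> -3009/4096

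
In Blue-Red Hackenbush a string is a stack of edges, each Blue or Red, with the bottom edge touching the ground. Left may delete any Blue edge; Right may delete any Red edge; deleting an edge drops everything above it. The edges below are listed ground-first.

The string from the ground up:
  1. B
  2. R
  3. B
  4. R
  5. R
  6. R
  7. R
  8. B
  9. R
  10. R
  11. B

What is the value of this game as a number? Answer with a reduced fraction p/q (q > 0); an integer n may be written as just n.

531/1024

v(B) = { 0 | (no moves) } → 1
v(BR) = { 0 | 1 } → 1/2
v(BRB) = { 0 1/2 | 1 } → 3/4
v(BRBR) = { 0 1/2 | 3/4 1 } → 5/8
v(BRBRR) = { 0 1/2 | 5/8 3/4 1 } → 9/16
v(BRBRRR) = { 0 1/2 | 9/16 5/8 3/4 1 } → 17/32
v(BRBRRRR) = { 0 1/2 | 17/32 9/16 5/8 3/4 1 } → 33/64
v(BRBRRRRB) = { 0 1/2 33/64 | 17/32 9/16 5/8 3/4 1 } → 67/128
v(BRBRRRRBR) = { 0 1/2 33/64 | 67/128 17/32 9/16 5/8 3/4 1 } → 133/256
v(BRBRRRRBRR) = { 0 1/2 33/64 | 133/256 67/128 17/32 9/16 5/8 3/4 1 } → 265/512
v(BRBRRRRBRRB) = { 0 1/2 33/64 265/512 | 133/256 67/128 17/32 9/16 5/8 3/4 1 } → 531/1024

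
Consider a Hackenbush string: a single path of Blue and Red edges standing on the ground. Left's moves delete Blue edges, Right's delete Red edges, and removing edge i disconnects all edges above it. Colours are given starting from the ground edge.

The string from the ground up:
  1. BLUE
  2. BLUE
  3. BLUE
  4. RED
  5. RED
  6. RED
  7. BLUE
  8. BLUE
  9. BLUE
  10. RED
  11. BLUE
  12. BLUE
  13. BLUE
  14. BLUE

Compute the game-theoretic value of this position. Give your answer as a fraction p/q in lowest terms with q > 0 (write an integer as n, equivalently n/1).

4575/2048

1 of 14 · B · max L 0 · min R +∞ ⇒ 1
2 of 14 · BB · max L 1 · min R +∞ ⇒ 2
3 of 14 · BBB · max L 2 · min R +∞ ⇒ 3
4 of 14 · BBBR · max L 2 · min R 3 ⇒ 5/2
5 of 14 · BBBRR · max L 2 · min R 5/2 ⇒ 9/4
6 of 14 · BBBRRR · max L 2 · min R 9/4 ⇒ 17/8
7 of 14 · BBBRRRB · max L 17/8 · min R 9/4 ⇒ 35/16
8 of 14 · BBBRRRBB · max L 35/16 · min R 9/4 ⇒ 71/32
9 of 14 · BBBRRRBBB · max L 71/32 · min R 9/4 ⇒ 143/64
10 of 14 · BBBRRRBBBR · max L 71/32 · min R 143/64 ⇒ 285/128
11 of 14 · BBBRRRBBBRB · max L 285/128 · min R 143/64 ⇒ 571/256
12 of 14 · BBBRRRBBBRBB · max L 571/256 · min R 143/64 ⇒ 1143/512
13 of 14 · BBBRRRBBBRBBB · max L 1143/512 · min R 143/64 ⇒ 2287/1024
14 of 14 · BBBRRRBBBRBBBB · max L 2287/1024 · min R 143/64 ⇒ 4575/2048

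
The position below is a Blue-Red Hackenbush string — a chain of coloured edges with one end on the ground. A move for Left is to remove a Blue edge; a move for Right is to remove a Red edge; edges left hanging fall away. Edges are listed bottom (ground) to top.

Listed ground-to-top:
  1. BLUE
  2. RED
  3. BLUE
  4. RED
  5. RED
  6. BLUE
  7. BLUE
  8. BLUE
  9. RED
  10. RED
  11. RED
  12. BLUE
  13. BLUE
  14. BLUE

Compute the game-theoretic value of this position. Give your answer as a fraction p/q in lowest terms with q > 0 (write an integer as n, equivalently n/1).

5007/8192

G_1 [B]  L=[0]  R=[none]  = 1
G_2 [BR]  L=[0]  R=[1]  = 1/2
G_3 [BRB]  L=[0; 1/2]  R=[1]  = 3/4
G_4 [BRBR]  L=[0; 1/2]  R=[3/4; 1]  = 5/8
G_5 [BRBRR]  L=[0; 1/2]  R=[5/8; 3/4; 1]  = 9/16
G_6 [BRBRRB]  L=[0; 1/2; 9/16]  R=[5/8; 3/4; 1]  = 19/32
G_7 [BRBRRBB]  L=[0; 1/2; 9/16; 19/32]  R=[5/8; 3/4; 1]  = 39/64
G_8 [BRBRRBBB]  L=[0; 1/2; 9/16; 19/32; 39/64]  R=[5/8; 3/4; 1]  = 79/128
G_9 [BRBRRBBBR]  L=[0; 1/2; 9/16; 19/32; 39/64]  R=[79/128; 5/8; 3/4; 1]  = 157/256
G_10 [BRBRRBBBRR]  L=[0; 1/2; 9/16; 19/32; 39/64]  R=[157/256; 79/128; 5/8; 3/4; 1]  = 313/512
G_11 [BRBRRBBBRRR]  L=[0; 1/2; 9/16; 19/32; 39/64]  R=[313/512; 157/256; 79/128; 5/8; 3/4; 1]  = 625/1024
G_12 [BRBRRBBBRRRB]  L=[0; 1/2; 9/16; 19/32; 39/64; 625/1024]  R=[313/512; 157/256; 79/128; 5/8; 3/4; 1]  = 1251/2048
G_13 [BRBRRBBBRRRBB]  L=[0; 1/2; 9/16; 19/32; 39/64; 625/1024; 1251/2048]  R=[313/512; 157/256; 79/128; 5/8; 3/4; 1]  = 2503/4096
G_14 [BRBRRBBBRRRBBB]  L=[0; 1/2; 9/16; 19/32; 39/64; 625/1024; 1251/2048; 2503/4096]  R=[313/512; 157/256; 79/128; 5/8; 3/4; 1]  = 5007/8192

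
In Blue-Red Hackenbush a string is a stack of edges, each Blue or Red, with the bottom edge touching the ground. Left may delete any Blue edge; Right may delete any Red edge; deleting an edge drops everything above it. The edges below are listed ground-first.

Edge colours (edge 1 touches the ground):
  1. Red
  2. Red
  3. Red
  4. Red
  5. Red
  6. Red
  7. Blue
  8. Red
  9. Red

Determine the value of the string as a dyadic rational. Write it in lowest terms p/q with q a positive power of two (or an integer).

-47/8

Recurse on prefixes of the 9-edge string Red Red Red Red Red Red Blue Red Red:
val(R) = { · | 0 } -> -1
val(RR) = { · | -1; 0 } -> -2
val(RRR) = { · | -2; -1; 0 } -> -3
val(RRRR) = { · | -3; -2; -1; 0 } -> -4
val(RRRRR) = { · | -4; -3; -2; -1; 0 } -> -5
val(RRRRRR) = { · | -5; -4; -3; -2; -1; 0 } -> -6
val(RRRRRRB) = { -6 | -5; -4; -3; -2; -1; 0 } -> -11/2
val(RRRRRRBR) = { -6 | -11/2; -5; -4; -3; -2; -1; 0 } -> -23/4
val(RRRRRRBRR) = { -6 | -23/4; -11/2; -5; -4; -3; -2; -1; 0 } -> -47/8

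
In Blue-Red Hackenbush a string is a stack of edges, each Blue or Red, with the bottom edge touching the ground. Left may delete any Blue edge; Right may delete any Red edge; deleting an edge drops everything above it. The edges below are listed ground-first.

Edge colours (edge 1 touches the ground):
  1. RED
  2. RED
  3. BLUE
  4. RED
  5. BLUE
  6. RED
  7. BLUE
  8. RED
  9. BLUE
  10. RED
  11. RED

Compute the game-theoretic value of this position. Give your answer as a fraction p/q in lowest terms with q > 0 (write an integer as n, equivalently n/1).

-855/512

g_1 [R]  L=[·]  R=[0]  → -1
g_2 [RR]  L=[·]  R=[-1, 0]  → -2
g_3 [RRB]  L=[-2]  R=[-1, 0]  → -3/2
g_4 [RRBR]  L=[-2]  R=[-3/2, -1, 0]  → -7/4
g_5 [RRBRB]  L=[-2, -7/4]  R=[-3/2, -1, 0]  → -13/8
g_6 [RRBRBR]  L=[-2, -7/4]  R=[-13/8, -3/2, -1, 0]  → -27/16
g_7 [RRBRBRB]  L=[-2, -7/4, -27/16]  R=[-13/8, -3/2, -1, 0]  → -53/32
g_8 [RRBRBRBR]  L=[-2, -7/4, -27/16]  R=[-53/32, -13/8, -3/2, -1, 0]  → -107/64
g_9 [RRBRBRBRB]  L=[-2, -7/4, -27/16, -107/64]  R=[-53/32, -13/8, -3/2, -1, 0]  → -213/128
g_10 [RRBRBRBRBR]  L=[-2, -7/4, -27/16, -107/64]  R=[-213/128, -53/32, -13/8, -3/2, -1, 0]  → -427/256
g_11 [RRBRBRBRBRR]  L=[-2, -7/4, -27/16, -107/64]  R=[-427/256, -213/128, -53/32, -13/8, -3/2, -1, 0]  → -855/512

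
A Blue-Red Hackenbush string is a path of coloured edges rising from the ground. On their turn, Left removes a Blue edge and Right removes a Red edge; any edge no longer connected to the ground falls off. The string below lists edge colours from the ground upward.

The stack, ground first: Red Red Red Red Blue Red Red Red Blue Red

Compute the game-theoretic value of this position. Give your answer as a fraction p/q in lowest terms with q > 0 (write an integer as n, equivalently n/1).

-251/64

Build g(s[:k]) for k = 1..10, string s = Red Red Red Red Blue Red Red Red Blue Red.
R: Left { (no moves) }, Right { 0 } ⇒ simplest -1
RR: Left { (no moves) }, Right { -1 0 } ⇒ simplest -2
RRR: Left { (no moves) }, Right { -2 -1 0 } ⇒ simplest -3
RRRR: Left { (no moves) }, Right { -3 -2 -1 0 } ⇒ simplest -4
RRRRB: Left { -4 }, Right { -3 -2 -1 0 } ⇒ simplest -7/2
RRRRBR: Left { -4 }, Right { -7/2 -3 -2 -1 0 } ⇒ simplest -15/4
RRRRBRR: Left { -4 }, Right { -15/4 -7/2 -3 -2 -1 0 } ⇒ simplest -31/8
RRRRBRRR: Left { -4 }, Right { -31/8 -15/4 -7/2 -3 -2 -1 0 } ⇒ simplest -63/16
RRRRBRRRB: Left { -4 -63/16 }, Right { -31/8 -15/4 -7/2 -3 -2 -1 0 } ⇒ simplest -125/32
RRRRBRRRBR: Left { -4 -63/16 }, Right { -125/32 -31/8 -15/4 -7/2 -3 -2 -1 0 } ⇒ simplest -251/64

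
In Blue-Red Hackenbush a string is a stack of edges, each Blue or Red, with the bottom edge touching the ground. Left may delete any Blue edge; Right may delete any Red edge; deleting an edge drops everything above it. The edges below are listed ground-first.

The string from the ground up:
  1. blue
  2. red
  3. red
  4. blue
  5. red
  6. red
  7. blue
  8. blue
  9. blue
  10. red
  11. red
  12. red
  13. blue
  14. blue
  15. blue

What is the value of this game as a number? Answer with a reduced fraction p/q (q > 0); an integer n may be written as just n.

Prefix values for blue red red blue red red blue blue blue red red red blue blue blue via {L|R} + simplicity:
v_1 [b]  L=[0]  R=[∅]  → 1
v_2 [br]  L=[0]  R=[1]  → 1/2
v_3 [brr]  L=[0]  R=[1/2, 1]  → 1/4
v_4 [brrb]  L=[0, 1/4]  R=[1/2, 1]  → 3/8
v_5 [brrbr]  L=[0, 1/4]  R=[3/8, 1/2, 1]  → 5/16
v_6 [brrbrr]  L=[0, 1/4]  R=[5/16, 3/8, 1/2, 1]  → 9/32
v_7 [brrbrrb]  L=[0, 1/4, 9/32]  R=[5/16, 3/8, 1/2, 1]  → 19/64
v_8 [brrbrrbb]  L=[0, 1/4, 9/32, 19/64]  R=[5/16, 3/8, 1/2, 1]  → 39/128
v_9 [brrbrrbbb]  L=[0, 1/4, 9/32, 19/64, 39/128]  R=[5/16, 3/8, 1/2, 1]  → 79/256
v_10 [brrbrrbbbr]  L=[0, 1/4, 9/32, 19/64, 39/128]  R=[79/256, 5/16, 3/8, 1/2, 1]  → 157/512
v_11 [brrbrrbbbrr]  L=[0, 1/4, 9/32, 19/64, 39/128]  R=[157/512, 79/256, 5/16, 3/8, 1/2, 1]  → 313/1024
v_12 [brrbrrbbbrrr]  L=[0, 1/4, 9/32, 19/64, 39/128]  R=[313/1024, 157/512, 79/256, 5/16, 3/8, 1/2, 1]  → 625/2048
v_13 [brrbrrbbbrrrb]  L=[0, 1/4, 9/32, 19/64, 39/128, 625/2048]  R=[313/1024, 157/512, 79/256, 5/16, 3/8, 1/2, 1]  → 1251/4096
v_14 [brrbrrbbbrrrbb]  L=[0, 1/4, 9/32, 19/64, 39/128, 625/2048, 1251/4096]  R=[313/1024, 157/512, 79/256, 5/16, 3/8, 1/2, 1]  → 2503/8192
v_15 [brrbrrbbbrrrbbb]  L=[0, 1/4, 9/32, 19/64, 39/128, 625/2048, 1251/4096, 2503/8192]  R=[313/1024, 157/512, 79/256, 5/16, 3/8, 1/2, 1]  → 5007/16384

5007/16384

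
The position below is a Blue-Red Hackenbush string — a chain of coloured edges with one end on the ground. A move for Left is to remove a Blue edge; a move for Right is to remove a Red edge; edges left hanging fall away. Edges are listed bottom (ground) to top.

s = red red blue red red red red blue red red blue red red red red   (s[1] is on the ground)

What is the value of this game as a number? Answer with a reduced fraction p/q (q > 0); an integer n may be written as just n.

Recurse on prefixes of the 15-edge string red red blue red red red red blue red red blue red red red red:
g(r) = { — | 0 } → -1
g(rr) = { — | -1, 0 } → -2
g(rrb) = { -2 | -1, 0 } → -3/2
g(rrbr) = { -2 | -3/2, -1, 0 } → -7/4
g(rrbrr) = { -2 | -7/4, -3/2, -1, 0 } → -15/8
g(rrbrrr) = { -2 | -15/8, -7/4, -3/2, -1, 0 } → -31/16
g(rrbrrrr) = { -2 | -31/16, -15/8, -7/4, -3/2, -1, 0 } → -63/32
g(rrbrrrrb) = { -2, -63/32 | -31/16, -15/8, -7/4, -3/2, -1, 0 } → -125/64
g(rrbrrrrbr) = { -2, -63/32 | -125/64, -31/16, -15/8, -7/4, -3/2, -1, 0 } → -251/128
g(rrbrrrrbrr) = { -2, -63/32 | -251/128, -125/64, -31/16, -15/8, -7/4, -3/2, -1, 0 } → -503/256
g(rrbrrrrbrrb) = { -2, -63/32, -503/256 | -251/128, -125/64, -31/16, -15/8, -7/4, -3/2, -1, 0 } → -1005/512
g(rrbrrrrbrrbr) = { -2, -63/32, -503/256 | -1005/512, -251/128, -125/64, -31/16, -15/8, -7/4, -3/2, -1, 0 } → -2011/1024
g(rrbrrrrbrrbrr) = { -2, -63/32, -503/256 | -2011/1024, -1005/512, -251/128, -125/64, -31/16, -15/8, -7/4, -3/2, -1, 0 } → -4023/2048
g(rrbrrrrbrrbrrr) = { -2, -63/32, -503/256 | -4023/2048, -2011/1024, -1005/512, -251/128, -125/64, -31/16, -15/8, -7/4, -3/2, -1, 0 } → -8047/4096
g(rrbrrrrbrrbrrrr) = { -2, -63/32, -503/256 | -8047/4096, -4023/2048, -2011/1024, -1005/512, -251/128, -125/64, -31/16, -15/8, -7/4, -3/2, -1, 0 } → -16095/8192

-16095/8192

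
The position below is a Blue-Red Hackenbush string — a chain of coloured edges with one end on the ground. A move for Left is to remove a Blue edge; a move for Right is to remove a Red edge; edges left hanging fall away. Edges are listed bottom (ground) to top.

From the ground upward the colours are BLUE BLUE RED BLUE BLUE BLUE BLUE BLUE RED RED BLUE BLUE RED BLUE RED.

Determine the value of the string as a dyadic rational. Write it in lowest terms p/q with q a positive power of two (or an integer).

G(B) = { 0 |  } = 1
G(BB) = { 0; 1 |  } = 2
G(BBR) = { 0; 1 | 2 } = 3/2
G(BBRB) = { 0; 1; 3/2 | 2 } = 7/4
G(BBRBB) = { 0; 1; 3/2; 7/4 | 2 } = 15/8
G(BBRBBB) = { 0; 1; 3/2; 7/4; 15/8 | 2 } = 31/16
G(BBRBBBB) = { 0; 1; 3/2; 7/4; 15/8; 31/16 | 2 } = 63/32
G(BBRBBBBB) = { 0; 1; 3/2; 7/4; 15/8; 31/16; 63/32 | 2 } = 127/64
G(BBRBBBBBR) = { 0; 1; 3/2; 7/4; 15/8; 31/16; 63/32 | 127/64; 2 } = 253/128
G(BBRBBBBBRR) = { 0; 1; 3/2; 7/4; 15/8; 31/16; 63/32 | 253/128; 127/64; 2 } = 505/256
G(BBRBBBBBRRB) = { 0; 1; 3/2; 7/4; 15/8; 31/16; 63/32; 505/256 | 253/128; 127/64; 2 } = 1011/512
G(BBRBBBBBRRBB) = { 0; 1; 3/2; 7/4; 15/8; 31/16; 63/32; 505/256; 1011/512 | 253/128; 127/64; 2 } = 2023/1024
G(BBRBBBBBRRBBR) = { 0; 1; 3/2; 7/4; 15/8; 31/16; 63/32; 505/256; 1011/512 | 2023/1024; 253/128; 127/64; 2 } = 4045/2048
G(BBRBBBBBRRBBRB) = { 0; 1; 3/2; 7/4; 15/8; 31/16; 63/32; 505/256; 1011/512; 4045/2048 | 2023/1024; 253/128; 127/64; 2 } = 8091/4096
G(BBRBBBBBRRBBRBR) = { 0; 1; 3/2; 7/4; 15/8; 31/16; 63/32; 505/256; 1011/512; 4045/2048 | 8091/4096; 2023/1024; 253/128; 127/64; 2 } = 16181/8192

16181/8192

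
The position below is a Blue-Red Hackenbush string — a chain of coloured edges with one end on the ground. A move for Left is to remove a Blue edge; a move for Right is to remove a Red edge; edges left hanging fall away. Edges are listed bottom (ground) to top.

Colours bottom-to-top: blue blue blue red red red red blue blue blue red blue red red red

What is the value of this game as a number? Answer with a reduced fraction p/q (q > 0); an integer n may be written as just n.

8657/4096

edge 1 of 15 (blue): { 0 |  } => 1
edge 2 of 15 (blue): { 0, 1 |  } => 2
edge 3 of 15 (blue): { 0, 1, 2 |  } => 3
edge 4 of 15 (red): { 0, 1, 2 | 3 } => 5/2
edge 5 of 15 (red): { 0, 1, 2 | 5/2, 3 } => 9/4
edge 6 of 15 (red): { 0, 1, 2 | 9/4, 5/2, 3 } => 17/8
edge 7 of 15 (red): { 0, 1, 2 | 17/8, 9/4, 5/2, 3 } => 33/16
edge 8 of 15 (blue): { 0, 1, 2, 33/16 | 17/8, 9/4, 5/2, 3 } => 67/32
edge 9 of 15 (blue): { 0, 1, 2, 33/16, 67/32 | 17/8, 9/4, 5/2, 3 } => 135/64
edge 10 of 15 (blue): { 0, 1, 2, 33/16, 67/32, 135/64 | 17/8, 9/4, 5/2, 3 } => 271/128
edge 11 of 15 (red): { 0, 1, 2, 33/16, 67/32, 135/64 | 271/128, 17/8, 9/4, 5/2, 3 } => 541/256
edge 12 of 15 (blue): { 0, 1, 2, 33/16, 67/32, 135/64, 541/256 | 271/128, 17/8, 9/4, 5/2, 3 } => 1083/512
edge 13 of 15 (red): { 0, 1, 2, 33/16, 67/32, 135/64, 541/256 | 1083/512, 271/128, 17/8, 9/4, 5/2, 3 } => 2165/1024
edge 14 of 15 (red): { 0, 1, 2, 33/16, 67/32, 135/64, 541/256 | 2165/1024, 1083/512, 271/128, 17/8, 9/4, 5/2, 3 } => 4329/2048
edge 15 of 15 (red): { 0, 1, 2, 33/16, 67/32, 135/64, 541/256 | 4329/2048, 2165/1024, 1083/512, 271/128, 17/8, 9/4, 5/2, 3 } => 8657/4096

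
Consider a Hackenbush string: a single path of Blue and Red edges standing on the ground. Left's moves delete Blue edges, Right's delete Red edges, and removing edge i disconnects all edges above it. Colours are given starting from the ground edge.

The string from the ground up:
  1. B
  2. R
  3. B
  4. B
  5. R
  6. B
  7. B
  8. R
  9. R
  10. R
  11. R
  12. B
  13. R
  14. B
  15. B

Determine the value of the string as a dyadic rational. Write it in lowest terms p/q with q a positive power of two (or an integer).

13847/16384

Build v(s[:k]) for k = 1..15, string s = B R B B R B B R R R R B R B B.
v_1 [B]  L=[0]  R=[none]  => 1
v_2 [BR]  L=[0]  R=[1]  => 1/2
v_3 [BRB]  L=[0 1/2]  R=[1]  => 3/4
v_4 [BRBB]  L=[0 1/2 3/4]  R=[1]  => 7/8
v_5 [BRBBR]  L=[0 1/2 3/4]  R=[7/8 1]  => 13/16
v_6 [BRBBRB]  L=[0 1/2 3/4 13/16]  R=[7/8 1]  => 27/32
v_7 [BRBBRBB]  L=[0 1/2 3/4 13/16 27/32]  R=[7/8 1]  => 55/64
v_8 [BRBBRBBR]  L=[0 1/2 3/4 13/16 27/32]  R=[55/64 7/8 1]  => 109/128
v_9 [BRBBRBBRR]  L=[0 1/2 3/4 13/16 27/32]  R=[109/128 55/64 7/8 1]  => 217/256
v_10 [BRBBRBBRRR]  L=[0 1/2 3/4 13/16 27/32]  R=[217/256 109/128 55/64 7/8 1]  => 433/512
v_11 [BRBBRBBRRRR]  L=[0 1/2 3/4 13/16 27/32]  R=[433/512 217/256 109/128 55/64 7/8 1]  => 865/1024
v_12 [BRBBRBBRRRRB]  L=[0 1/2 3/4 13/16 27/32 865/1024]  R=[433/512 217/256 109/128 55/64 7/8 1]  => 1731/2048
v_13 [BRBBRBBRRRRBR]  L=[0 1/2 3/4 13/16 27/32 865/1024]  R=[1731/2048 433/512 217/256 109/128 55/64 7/8 1]  => 3461/4096
v_14 [BRBBRBBRRRRBRB]  L=[0 1/2 3/4 13/16 27/32 865/1024 3461/4096]  R=[1731/2048 433/512 217/256 109/128 55/64 7/8 1]  => 6923/8192
v_15 [BRBBRBBRRRRBRBB]  L=[0 1/2 3/4 13/16 27/32 865/1024 3461/4096 6923/8192]  R=[1731/2048 433/512 217/256 109/128 55/64 7/8 1]  => 13847/16384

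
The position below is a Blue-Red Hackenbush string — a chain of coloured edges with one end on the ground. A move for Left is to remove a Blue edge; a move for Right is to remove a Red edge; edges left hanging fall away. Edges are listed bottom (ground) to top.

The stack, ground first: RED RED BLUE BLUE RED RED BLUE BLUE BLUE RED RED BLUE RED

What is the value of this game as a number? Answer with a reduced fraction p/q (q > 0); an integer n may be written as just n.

R: Left {  }, Right { 0 } => simplest -1
RR: Left {  }, Right { -1,0 } => simplest -2
RRB: Left { -2 }, Right { -1,0 } => simplest -3/2
RRBB: Left { -2,-3/2 }, Right { -1,0 } => simplest -5/4
RRBBR: Left { -2,-3/2 }, Right { -5/4,-1,0 } => simplest -11/8
RRBBRR: Left { -2,-3/2 }, Right { -11/8,-5/4,-1,0 } => simplest -23/16
RRBBRRB: Left { -2,-3/2,-23/16 }, Right { -11/8,-5/4,-1,0 } => simplest -45/32
RRBBRRBB: Left { -2,-3/2,-23/16,-45/32 }, Right { -11/8,-5/4,-1,0 } => simplest -89/64
RRBBRRBBB: Left { -2,-3/2,-23/16,-45/32,-89/64 }, Right { -11/8,-5/4,-1,0 } => simplest -177/128
RRBBRRBBBR: Left { -2,-3/2,-23/16,-45/32,-89/64 }, Right { -177/128,-11/8,-5/4,-1,0 } => simplest -355/256
RRBBRRBBBRR: Left { -2,-3/2,-23/16,-45/32,-89/64 }, Right { -355/256,-177/128,-11/8,-5/4,-1,0 } => simplest -711/512
RRBBRRBBBRRB: Left { -2,-3/2,-23/16,-45/32,-89/64,-711/512 }, Right { -355/256,-177/128,-11/8,-5/4,-1,0 } => simplest -1421/1024
RRBBRRBBBRRBR: Left { -2,-3/2,-23/16,-45/32,-89/64,-711/512 }, Right { -1421/1024,-355/256,-177/128,-11/8,-5/4,-1,0 } => simplest -2843/2048

-2843/2048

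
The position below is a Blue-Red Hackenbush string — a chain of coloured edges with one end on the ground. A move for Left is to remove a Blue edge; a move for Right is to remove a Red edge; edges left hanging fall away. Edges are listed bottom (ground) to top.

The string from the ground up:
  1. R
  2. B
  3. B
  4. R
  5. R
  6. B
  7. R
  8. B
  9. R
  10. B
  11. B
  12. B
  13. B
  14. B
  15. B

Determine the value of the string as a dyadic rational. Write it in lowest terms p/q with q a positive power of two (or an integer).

1 of 15 · R · max L −∞ · min R 0 gives -1
2 of 15 · RB · max L -1 · min R 0 gives -1/2
3 of 15 · RBB · max L -1/2 · min R 0 gives -1/4
4 of 15 · RBBR · max L -1/2 · min R -1/4 gives -3/8
5 of 15 · RBBRR · max L -1/2 · min R -3/8 gives -7/16
6 of 15 · RBBRRB · max L -7/16 · min R -3/8 gives -13/32
7 of 15 · RBBRRBR · max L -7/16 · min R -13/32 gives -27/64
8 of 15 · RBBRRBRB · max L -27/64 · min R -13/32 gives -53/128
9 of 15 · RBBRRBRBR · max L -27/64 · min R -53/128 gives -107/256
10 of 15 · RBBRRBRBRB · max L -107/256 · min R -53/128 gives -213/512
11 of 15 · RBBRRBRBRBB · max L -213/512 · min R -53/128 gives -425/1024
12 of 15 · RBBRRBRBRBBB · max L -425/1024 · min R -53/128 gives -849/2048
13 of 15 · RBBRRBRBRBBBB · max L -849/2048 · min R -53/128 gives -1697/4096
14 of 15 · RBBRRBRBRBBBBB · max L -1697/4096 · min R -53/128 gives -3393/8192
15 of 15 · RBBRRBRBRBBBBBB · max L -3393/8192 · min R -53/128 gives -6785/16384

-6785/16384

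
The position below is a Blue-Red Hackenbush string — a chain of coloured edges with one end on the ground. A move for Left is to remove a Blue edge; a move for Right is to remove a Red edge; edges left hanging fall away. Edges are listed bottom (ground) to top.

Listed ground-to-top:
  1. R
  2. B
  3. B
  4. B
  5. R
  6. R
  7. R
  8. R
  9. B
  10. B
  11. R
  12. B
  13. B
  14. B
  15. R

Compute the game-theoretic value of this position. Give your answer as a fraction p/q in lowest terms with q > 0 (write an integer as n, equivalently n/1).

-3875/16384

1 of 15 · R · max L −∞ · min R 0 so -1
2 of 15 · RB · max L -1 · min R 0 so -1/2
3 of 15 · RBB · max L -1/2 · min R 0 so -1/4
4 of 15 · RBBB · max L -1/4 · min R 0 so -1/8
5 of 15 · RBBBR · max L -1/4 · min R -1/8 so -3/16
6 of 15 · RBBBRR · max L -1/4 · min R -3/16 so -7/32
7 of 15 · RBBBRRR · max L -1/4 · min R -7/32 so -15/64
8 of 15 · RBBBRRRR · max L -1/4 · min R -15/64 so -31/128
9 of 15 · RBBBRRRRB · max L -31/128 · min R -15/64 so -61/256
10 of 15 · RBBBRRRRBB · max L -61/256 · min R -15/64 so -121/512
11 of 15 · RBBBRRRRBBR · max L -61/256 · min R -121/512 so -243/1024
12 of 15 · RBBBRRRRBBRB · max L -243/1024 · min R -121/512 so -485/2048
13 of 15 · RBBBRRRRBBRBB · max L -485/2048 · min R -121/512 so -969/4096
14 of 15 · RBBBRRRRBBRBBB · max L -969/4096 · min R -121/512 so -1937/8192
15 of 15 · RBBBRRRRBBRBBBR · max L -969/4096 · min R -1937/8192 so -3875/16384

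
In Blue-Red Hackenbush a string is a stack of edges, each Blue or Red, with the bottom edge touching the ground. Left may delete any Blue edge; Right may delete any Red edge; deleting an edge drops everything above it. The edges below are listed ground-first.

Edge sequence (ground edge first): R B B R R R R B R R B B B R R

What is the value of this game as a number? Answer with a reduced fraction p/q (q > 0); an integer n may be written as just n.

Build value(s[:k]) for k = 1..15, string s = R B B R R R R B R R B B B R R.
edge 1 of 15 (R): { none | 0 } = -1
edge 2 of 15 (B): { -1 | 0 } = -1/2
edge 3 of 15 (B): { -1; -1/2 | 0 } = -1/4
edge 4 of 15 (R): { -1; -1/2 | -1/4; 0 } = -3/8
edge 5 of 15 (R): { -1; -1/2 | -3/8; -1/4; 0 } = -7/16
edge 6 of 15 (R): { -1; -1/2 | -7/16; -3/8; -1/4; 0 } = -15/32
edge 7 of 15 (R): { -1; -1/2 | -15/32; -7/16; -3/8; -1/4; 0 } = -31/64
edge 8 of 15 (B): { -1; -1/2; -31/64 | -15/32; -7/16; -3/8; -1/4; 0 } = -61/128
edge 9 of 15 (R): { -1; -1/2; -31/64 | -61/128; -15/32; -7/16; -3/8; -1/4; 0 } = -123/256
edge 10 of 15 (R): { -1; -1/2; -31/64 | -123/256; -61/128; -15/32; -7/16; -3/8; -1/4; 0 } = -247/512
edge 11 of 15 (B): { -1; -1/2; -31/64; -247/512 | -123/256; -61/128; -15/32; -7/16; -3/8; -1/4; 0 } = -493/1024
edge 12 of 15 (B): { -1; -1/2; -31/64; -247/512; -493/1024 | -123/256; -61/128; -15/32; -7/16; -3/8; -1/4; 0 } = -985/2048
edge 13 of 15 (B): { -1; -1/2; -31/64; -247/512; -493/1024; -985/2048 | -123/256; -61/128; -15/32; -7/16; -3/8; -1/4; 0 } = -1969/4096
edge 14 of 15 (R): { -1; -1/2; -31/64; -247/512; -493/1024; -985/2048 | -1969/4096; -123/256; -61/128; -15/32; -7/16; -3/8; -1/4; 0 } = -3939/8192
edge 15 of 15 (R): { -1; -1/2; -31/64; -247/512; -493/1024; -985/2048 | -3939/8192; -1969/4096; -123/256; -61/128; -15/32; -7/16; -3/8; -1/4; 0 } = -7879/16384

-7879/16384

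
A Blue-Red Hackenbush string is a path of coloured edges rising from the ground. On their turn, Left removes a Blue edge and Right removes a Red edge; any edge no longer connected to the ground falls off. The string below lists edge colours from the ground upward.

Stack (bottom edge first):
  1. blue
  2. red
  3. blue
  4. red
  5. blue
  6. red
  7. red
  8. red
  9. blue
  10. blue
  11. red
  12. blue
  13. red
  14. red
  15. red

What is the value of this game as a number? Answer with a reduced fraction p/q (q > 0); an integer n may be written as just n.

1 of 15 · b · max L 0 · min R +∞ gives 1
2 of 15 · br · max L 0 · min R 1 gives 1/2
3 of 15 · brb · max L 1/2 · min R 1 gives 3/4
4 of 15 · brbr · max L 1/2 · min R 3/4 gives 5/8
5 of 15 · brbrb · max L 5/8 · min R 3/4 gives 11/16
6 of 15 · brbrbr · max L 5/8 · min R 11/16 gives 21/32
7 of 15 · brbrbrr · max L 5/8 · min R 21/32 gives 41/64
8 of 15 · brbrbrrr · max L 5/8 · min R 41/64 gives 81/128
9 of 15 · brbrbrrrb · max L 81/128 · min R 41/64 gives 163/256
10 of 15 · brbrbrrrbb · max L 163/256 · min R 41/64 gives 327/512
11 of 15 · brbrbrrrbbr · max L 163/256 · min R 327/512 gives 653/1024
12 of 15 · brbrbrrrbbrb · max L 653/1024 · min R 327/512 gives 1307/2048
13 of 15 · brbrbrrrbbrbr · max L 653/1024 · min R 1307/2048 gives 2613/4096
14 of 15 · brbrbrrrbbrbrr · max L 653/1024 · min R 2613/4096 gives 5225/8192
15 of 15 · brbrbrrrbbrbrrr · max L 653/1024 · min R 5225/8192 gives 10449/16384

10449/16384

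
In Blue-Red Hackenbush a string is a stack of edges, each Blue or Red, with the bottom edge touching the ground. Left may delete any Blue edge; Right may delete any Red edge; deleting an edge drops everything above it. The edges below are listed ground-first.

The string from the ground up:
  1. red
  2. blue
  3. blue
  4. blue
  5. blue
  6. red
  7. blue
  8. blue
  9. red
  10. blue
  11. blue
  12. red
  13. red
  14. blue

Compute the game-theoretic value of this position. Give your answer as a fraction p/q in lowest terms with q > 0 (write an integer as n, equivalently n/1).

1 of 14 · r · max L −∞ · min R 0 = -1
2 of 14 · rb · max L -1 · min R 0 = -1/2
3 of 14 · rbb · max L -1/2 · min R 0 = -1/4
4 of 14 · rbbb · max L -1/4 · min R 0 = -1/8
5 of 14 · rbbbb · max L -1/8 · min R 0 = -1/16
6 of 14 · rbbbbr · max L -1/8 · min R -1/16 = -3/32
7 of 14 · rbbbbrb · max L -3/32 · min R -1/16 = -5/64
8 of 14 · rbbbbrbb · max L -5/64 · min R -1/16 = -9/128
9 of 14 · rbbbbrbbr · max L -5/64 · min R -9/128 = -19/256
10 of 14 · rbbbbrbbrb · max L -19/256 · min R -9/128 = -37/512
11 of 14 · rbbbbrbbrbb · max L -37/512 · min R -9/128 = -73/1024
12 of 14 · rbbbbrbbrbbr · max L -37/512 · min R -73/1024 = -147/2048
13 of 14 · rbbbbrbbrbbrr · max L -37/512 · min R -147/2048 = -295/4096
14 of 14 · rbbbbrbbrbbrrb · max L -295/4096 · min R -147/2048 = -589/8192

-589/8192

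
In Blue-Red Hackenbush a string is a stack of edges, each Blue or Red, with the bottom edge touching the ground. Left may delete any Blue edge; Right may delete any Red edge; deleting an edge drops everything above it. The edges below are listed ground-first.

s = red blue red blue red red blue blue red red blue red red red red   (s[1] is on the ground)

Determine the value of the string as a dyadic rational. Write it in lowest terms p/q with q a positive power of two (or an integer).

Build v(s[:k]) for k = 1..15, string s = red blue red blue red red blue blue red red blue red red red red.
v(r) = { · | 0 } — -1
v(rb) = { -1 | 0 } — -1/2
v(rbr) = { -1 | -1/2, 0 } — -3/4
v(rbrb) = { -1, -3/4 | -1/2, 0 } — -5/8
v(rbrbr) = { -1, -3/4 | -5/8, -1/2, 0 } — -11/16
v(rbrbrr) = { -1, -3/4 | -11/16, -5/8, -1/2, 0 } — -23/32
v(rbrbrrb) = { -1, -3/4, -23/32 | -11/16, -5/8, -1/2, 0 } — -45/64
v(rbrbrrbb) = { -1, -3/4, -23/32, -45/64 | -11/16, -5/8, -1/2, 0 } — -89/128
v(rbrbrrbbr) = { -1, -3/4, -23/32, -45/64 | -89/128, -11/16, -5/8, -1/2, 0 } — -179/256
v(rbrbrrbbrr) = { -1, -3/4, -23/32, -45/64 | -179/256, -89/128, -11/16, -5/8, -1/2, 0 } — -359/512
v(rbrbrrbbrrb) = { -1, -3/4, -23/32, -45/64, -359/512 | -179/256, -89/128, -11/16, -5/8, -1/2, 0 } — -717/1024
v(rbrbrrbbrrbr) = { -1, -3/4, -23/32, -45/64, -359/512 | -717/1024, -179/256, -89/128, -11/16, -5/8, -1/2, 0 } — -1435/2048
v(rbrbrrbbrrbrr) = { -1, -3/4, -23/32, -45/64, -359/512 | -1435/2048, -717/1024, -179/256, -89/128, -11/16, -5/8, -1/2, 0 } — -2871/4096
v(rbrbrrbbrrbrrr) = { -1, -3/4, -23/32, -45/64, -359/512 | -2871/4096, -1435/2048, -717/1024, -179/256, -89/128, -11/16, -5/8, -1/2, 0 } — -5743/8192
v(rbrbrrbbrrbrrrr) = { -1, -3/4, -23/32, -45/64, -359/512 | -5743/8192, -2871/4096, -1435/2048, -717/1024, -179/256, -89/128, -11/16, -5/8, -1/2, 0 } — -11487/16384

-11487/16384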